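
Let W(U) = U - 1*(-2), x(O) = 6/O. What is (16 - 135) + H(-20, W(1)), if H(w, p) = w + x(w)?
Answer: -1393/10 ≈ -139.30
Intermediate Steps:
W(U) = 2 + U (W(U) = U + 2 = 2 + U)
H(w, p) = w + 6/w
(16 - 135) + H(-20, W(1)) = (16 - 135) + (-20 + 6/(-20)) = -119 + (-20 + 6*(-1/20)) = -119 + (-20 - 3/10) = -119 - 203/10 = -1393/10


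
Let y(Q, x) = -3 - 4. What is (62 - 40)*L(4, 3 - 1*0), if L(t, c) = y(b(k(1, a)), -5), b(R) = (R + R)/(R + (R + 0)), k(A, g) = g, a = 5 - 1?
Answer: -154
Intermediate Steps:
a = 4
b(R) = 1 (b(R) = (2*R)/(R + R) = (2*R)/((2*R)) = (2*R)*(1/(2*R)) = 1)
y(Q, x) = -7
L(t, c) = -7
(62 - 40)*L(4, 3 - 1*0) = (62 - 40)*(-7) = 22*(-7) = -154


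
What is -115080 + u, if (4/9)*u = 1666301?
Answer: 14536389/4 ≈ 3.6341e+6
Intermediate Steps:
u = 14996709/4 (u = (9/4)*1666301 = 14996709/4 ≈ 3.7492e+6)
-115080 + u = -115080 + 14996709/4 = 14536389/4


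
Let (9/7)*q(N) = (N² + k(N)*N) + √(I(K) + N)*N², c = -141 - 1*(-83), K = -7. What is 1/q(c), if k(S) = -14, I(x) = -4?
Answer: 81/10847914 - 9*I*√62/1496264 ≈ 7.4669e-6 - 4.7362e-5*I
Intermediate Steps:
c = -58 (c = -141 + 83 = -58)
q(N) = -98*N/9 + 7*N²/9 + 7*N²*√(-4 + N)/9 (q(N) = 7*((N² - 14*N) + √(-4 + N)*N²)/9 = 7*((N² - 14*N) + N²*√(-4 + N))/9 = 7*(N² - 14*N + N²*√(-4 + N))/9 = -98*N/9 + 7*N²/9 + 7*N²*√(-4 + N)/9)
1/q(c) = 1/((7/9)*(-58)*(-14 - 58 - 58*√(-4 - 58))) = 1/((7/9)*(-58)*(-14 - 58 - 58*I*√62)) = 1/((7/9)*(-58)*(-72 - 58*I*√62)) = 1/(3248 + 23548*I*√62/9)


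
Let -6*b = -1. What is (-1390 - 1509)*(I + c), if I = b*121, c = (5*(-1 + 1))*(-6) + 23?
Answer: -750841/6 ≈ -1.2514e+5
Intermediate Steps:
b = 1/6 (b = -1/6*(-1) = 1/6 ≈ 0.16667)
c = 23 (c = (5*0)*(-6) + 23 = 0*(-6) + 23 = 0 + 23 = 23)
I = 121/6 (I = (1/6)*121 = 121/6 ≈ 20.167)
(-1390 - 1509)*(I + c) = (-1390 - 1509)*(121/6 + 23) = -2899*259/6 = -750841/6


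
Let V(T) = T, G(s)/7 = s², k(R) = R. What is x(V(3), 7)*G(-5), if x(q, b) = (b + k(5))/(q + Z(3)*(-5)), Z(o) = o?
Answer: -175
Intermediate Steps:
G(s) = 7*s²
x(q, b) = (5 + b)/(-15 + q) (x(q, b) = (b + 5)/(q + 3*(-5)) = (5 + b)/(q - 15) = (5 + b)/(-15 + q))
x(V(3), 7)*G(-5) = ((5 + 7)/(-15 + 3))*(7*(-5)²) = (12/(-12))*(7*25) = -1/12*12*175 = -1*175 = -175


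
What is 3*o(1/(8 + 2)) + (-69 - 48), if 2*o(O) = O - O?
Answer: -117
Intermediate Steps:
o(O) = 0 (o(O) = (O - O)/2 = (1/2)*0 = 0)
3*o(1/(8 + 2)) + (-69 - 48) = 3*0 + (-69 - 48) = 0 - 117 = -117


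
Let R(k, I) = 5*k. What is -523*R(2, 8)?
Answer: -5230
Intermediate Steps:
-523*R(2, 8) = -2615*2 = -523*10 = -5230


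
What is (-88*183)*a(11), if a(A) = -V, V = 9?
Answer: 144936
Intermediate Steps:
a(A) = -9 (a(A) = -1*9 = -9)
(-88*183)*a(11) = -88*183*(-9) = -16104*(-9) = 144936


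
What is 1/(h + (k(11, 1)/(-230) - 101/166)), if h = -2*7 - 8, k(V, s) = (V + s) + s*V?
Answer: -415/9424 ≈ -0.044037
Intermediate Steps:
k(V, s) = V + s + V*s (k(V, s) = (V + s) + V*s = V + s + V*s)
h = -22 (h = -14 - 8 = -22)
1/(h + (k(11, 1)/(-230) - 101/166)) = 1/(-22 + ((11 + 1 + 11*1)/(-230) - 101/166)) = 1/(-22 + ((11 + 1 + 11)*(-1/230) - 101*1/166)) = 1/(-22 + (23*(-1/230) - 101/166)) = 1/(-22 + (-1/10 - 101/166)) = 1/(-22 - 294/415) = 1/(-9424/415) = -415/9424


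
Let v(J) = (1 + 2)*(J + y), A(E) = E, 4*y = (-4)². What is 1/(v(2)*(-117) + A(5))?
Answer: -1/2101 ≈ -0.00047596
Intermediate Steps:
y = 4 (y = (¼)*(-4)² = (¼)*16 = 4)
v(J) = 12 + 3*J (v(J) = (1 + 2)*(J + 4) = 3*(4 + J) = 12 + 3*J)
1/(v(2)*(-117) + A(5)) = 1/((12 + 3*2)*(-117) + 5) = 1/((12 + 6)*(-117) + 5) = 1/(18*(-117) + 5) = 1/(-2106 + 5) = 1/(-2101) = -1/2101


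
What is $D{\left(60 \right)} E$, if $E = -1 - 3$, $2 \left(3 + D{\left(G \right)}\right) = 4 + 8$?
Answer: $-12$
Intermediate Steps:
$D{\left(G \right)} = 3$ ($D{\left(G \right)} = -3 + \frac{4 + 8}{2} = -3 + \frac{1}{2} \cdot 12 = -3 + 6 = 3$)
$E = -4$ ($E = -1 - 3 = -4$)
$D{\left(60 \right)} E = 3 \left(-4\right) = -12$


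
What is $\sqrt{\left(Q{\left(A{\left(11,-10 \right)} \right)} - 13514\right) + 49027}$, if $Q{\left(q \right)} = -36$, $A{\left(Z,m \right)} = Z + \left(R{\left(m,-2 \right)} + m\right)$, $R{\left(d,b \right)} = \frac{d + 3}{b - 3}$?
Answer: $\sqrt{35477} \approx 188.35$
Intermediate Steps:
$R{\left(d,b \right)} = \frac{3 + d}{-3 + b}$
$A{\left(Z,m \right)} = - \frac{3}{5} + Z + \frac{4 m}{5}$ ($A{\left(Z,m \right)} = Z + \left(\frac{3 + m}{-3 - 2} + m\right) = Z + \left(\frac{3 + m}{-5} + m\right) = Z + \left(- \frac{3 + m}{5} + m\right) = Z + \left(\left(- \frac{3}{5} - \frac{m}{5}\right) + m\right) = Z + \left(- \frac{3}{5} + \frac{4 m}{5}\right) = - \frac{3}{5} + Z + \frac{4 m}{5}$)
$\sqrt{\left(Q{\left(A{\left(11,-10 \right)} \right)} - 13514\right) + 49027} = \sqrt{\left(-36 - 13514\right) + 49027} = \sqrt{-13550 + 49027} = \sqrt{35477}$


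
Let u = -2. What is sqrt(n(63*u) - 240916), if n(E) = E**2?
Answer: 4*I*sqrt(14065) ≈ 474.38*I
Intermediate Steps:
sqrt(n(63*u) - 240916) = sqrt((63*(-2))**2 - 240916) = sqrt((-126)**2 - 240916) = sqrt(15876 - 240916) = sqrt(-225040) = 4*I*sqrt(14065)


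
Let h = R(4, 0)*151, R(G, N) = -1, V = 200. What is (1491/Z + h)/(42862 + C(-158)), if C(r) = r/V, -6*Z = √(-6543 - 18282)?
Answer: -15100/4286121 + 2840*I*√993/67557431 ≈ -0.003523 + 0.0013247*I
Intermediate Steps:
Z = -5*I*√993/6 (Z = -√(-6543 - 18282)/6 = -5*I*√993/6 ≈ -26.26*I)
C(r) = r/200
h = -151 (h = -1*151 = -151)
(1491/Z + h)/(42862 + C(-158)) = (1491/((-5*I*√993/6)) - 151)/(42862 + (1/200)*(-158)) = (1491*(2*I*√993/1655) - 151)/(42862 - 79/100) = (2982*I*√993/1655 - 151)/(4286121/100) = (-151 + 2982*I*√993/1655)*(100/4286121) = -15100/4286121 + 2840*I*√993/67557431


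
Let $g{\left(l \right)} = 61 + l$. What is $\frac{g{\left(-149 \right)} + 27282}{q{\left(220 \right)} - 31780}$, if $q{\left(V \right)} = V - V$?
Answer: $- \frac{13597}{15890} \approx -0.8557$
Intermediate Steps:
$q{\left(V \right)} = 0$
$\frac{g{\left(-149 \right)} + 27282}{q{\left(220 \right)} - 31780} = \frac{\left(61 - 149\right) + 27282}{0 - 31780} = \frac{-88 + 27282}{-31780} = 27194 \left(- \frac{1}{31780}\right) = - \frac{13597}{15890}$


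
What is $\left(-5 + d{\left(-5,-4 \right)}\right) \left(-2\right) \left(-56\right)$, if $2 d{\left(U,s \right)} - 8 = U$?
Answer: $-392$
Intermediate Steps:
$d{\left(U,s \right)} = 4 + \frac{U}{2}$
$\left(-5 + d{\left(-5,-4 \right)}\right) \left(-2\right) \left(-56\right) = \left(-5 + \left(4 + \frac{1}{2} \left(-5\right)\right)\right) \left(-2\right) \left(-56\right) = \left(-5 + \left(4 - \frac{5}{2}\right)\right) \left(-2\right) \left(-56\right) = \left(-5 + \frac{3}{2}\right) \left(-2\right) \left(-56\right) = \left(- \frac{7}{2}\right) \left(-2\right) \left(-56\right) = 7 \left(-56\right) = -392$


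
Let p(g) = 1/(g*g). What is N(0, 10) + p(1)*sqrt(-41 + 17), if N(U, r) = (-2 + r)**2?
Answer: 64 + 2*I*sqrt(6) ≈ 64.0 + 4.899*I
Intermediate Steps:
p(g) = g**(-2)
N(0, 10) + p(1)*sqrt(-41 + 17) = (-2 + 10)**2 + sqrt(-41 + 17)/1**2 = 8**2 + 1*sqrt(-24) = 64 + 1*(2*I*sqrt(6)) = 64 + 2*I*sqrt(6)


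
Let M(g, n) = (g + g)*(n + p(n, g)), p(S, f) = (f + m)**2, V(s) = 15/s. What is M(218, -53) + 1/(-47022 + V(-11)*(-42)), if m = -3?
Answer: 10399912039093/516612 ≈ 2.0131e+7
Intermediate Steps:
p(S, f) = (-3 + f)**2 (p(S, f) = (f - 3)**2 = (-3 + f)**2)
M(g, n) = 2*g*(n + (-3 + g)**2) (M(g, n) = (g + g)*(n + (-3 + g)**2) = (2*g)*(n + (-3 + g)**2) = 2*g*(n + (-3 + g)**2))
M(218, -53) + 1/(-47022 + V(-11)*(-42)) = 2*218*(-53 + (-3 + 218)**2) + 1/(-47022 + (15/(-11))*(-42)) = 2*218*(-53 + 215**2) + 1/(-47022 + (15*(-1/11))*(-42)) = 2*218*(-53 + 46225) + 1/(-47022 - 15/11*(-42)) = 2*218*46172 + 1/(-47022 + 630/11) = 20130992 + 1/(-516612/11) = 20130992 - 11/516612 = 10399912039093/516612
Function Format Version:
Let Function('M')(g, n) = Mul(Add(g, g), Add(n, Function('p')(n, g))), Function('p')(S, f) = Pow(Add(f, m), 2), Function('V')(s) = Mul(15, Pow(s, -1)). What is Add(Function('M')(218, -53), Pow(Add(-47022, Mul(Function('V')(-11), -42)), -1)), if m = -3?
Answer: Rational(10399912039093, 516612) ≈ 2.0131e+7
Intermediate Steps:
Function('p')(S, f) = Pow(Add(-3, f), 2) (Function('p')(S, f) = Pow(Add(f, -3), 2) = Pow(Add(-3, f), 2))
Function('M')(g, n) = Mul(2, g, Add(n, Pow(Add(-3, g), 2))) (Function('M')(g, n) = Mul(Add(g, g), Add(n, Pow(Add(-3, g), 2))) = Mul(Mul(2, g), Add(n, Pow(Add(-3, g), 2))) = Mul(2, g, Add(n, Pow(Add(-3, g), 2))))
Add(Function('M')(218, -53), Pow(Add(-47022, Mul(Function('V')(-11), -42)), -1)) = Add(Mul(2, 218, Add(-53, Pow(Add(-3, 218), 2))), Pow(Add(-47022, Mul(Mul(15, Pow(-11, -1)), -42)), -1)) = Add(Mul(2, 218, Add(-53, Pow(215, 2))), Pow(Add(-47022, Mul(Mul(15, Rational(-1, 11)), -42)), -1)) = Add(Mul(2, 218, Add(-53, 46225)), Pow(Add(-47022, Mul(Rational(-15, 11), -42)), -1)) = Add(Mul(2, 218, 46172), Pow(Add(-47022, Rational(630, 11)), -1)) = Add(20130992, Pow(Rational(-516612, 11), -1)) = Add(20130992, Rational(-11, 516612)) = Rational(10399912039093, 516612)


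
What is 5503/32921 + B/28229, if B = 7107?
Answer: 389313734/929326909 ≈ 0.41892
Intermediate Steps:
5503/32921 + B/28229 = 5503/32921 + 7107/28229 = 389313734/929326909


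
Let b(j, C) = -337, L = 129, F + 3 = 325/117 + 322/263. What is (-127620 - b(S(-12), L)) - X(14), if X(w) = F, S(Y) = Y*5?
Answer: -301281233/2367 ≈ -1.2728e+5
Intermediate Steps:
S(Y) = 5*Y
F = 2372/2367 (F = -3 + (325/117 + 322/263) = -3 + (325*(1/117) + 322*(1/263)) = -3 + (25/9 + 322/263) = -3 + 9473/2367 = 2372/2367 ≈ 1.0021)
X(w) = 2372/2367
(-127620 - b(S(-12), L)) - X(14) = (-127620 - 1*(-337)) - 1*2372/2367 = (-127620 + 337) - 2372/2367 = -127283 - 2372/2367 = -301281233/2367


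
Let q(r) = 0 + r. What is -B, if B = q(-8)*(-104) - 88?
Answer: -744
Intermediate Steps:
q(r) = r
B = 744 (B = -8*(-104) - 88 = 832 - 88 = 744)
-B = -1*744 = -744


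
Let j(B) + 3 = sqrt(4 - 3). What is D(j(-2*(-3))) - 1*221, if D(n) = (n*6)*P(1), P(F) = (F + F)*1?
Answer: -245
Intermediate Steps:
P(F) = 2*F (P(F) = (2*F)*1 = 2*F)
j(B) = -2 (j(B) = -3 + sqrt(4 - 3) = -3 + sqrt(1) = -3 + 1 = -2)
D(n) = 12*n (D(n) = (n*6)*(2*1) = (6*n)*2 = 12*n)
D(j(-2*(-3))) - 1*221 = 12*(-2) - 1*221 = -24 - 221 = -245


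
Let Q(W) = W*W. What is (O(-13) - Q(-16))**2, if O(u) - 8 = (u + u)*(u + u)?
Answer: 183184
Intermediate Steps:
Q(W) = W**2
O(u) = 8 + 4*u**2 (O(u) = 8 + (u + u)*(u + u) = 8 + (2*u)*(2*u) = 8 + 4*u**2)
(O(-13) - Q(-16))**2 = ((8 + 4*(-13)**2) - 1*(-16)**2)**2 = ((8 + 4*169) - 1*256)**2 = ((8 + 676) - 256)**2 = (684 - 256)**2 = 428**2 = 183184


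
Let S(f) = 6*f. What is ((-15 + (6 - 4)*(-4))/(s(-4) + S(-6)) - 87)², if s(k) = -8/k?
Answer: 8614225/1156 ≈ 7451.8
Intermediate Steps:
((-15 + (6 - 4)*(-4))/(s(-4) + S(-6)) - 87)² = ((-15 + (6 - 4)*(-4))/(-8/(-4) + 6*(-6)) - 87)² = ((-15 + 2*(-4))/(-8*(-¼) - 36) - 87)² = ((-15 - 8)/(2 - 36) - 87)² = (-23/(-34) - 87)² = (-23*(-1/34) - 87)² = (23/34 - 87)² = (-2935/34)² = 8614225/1156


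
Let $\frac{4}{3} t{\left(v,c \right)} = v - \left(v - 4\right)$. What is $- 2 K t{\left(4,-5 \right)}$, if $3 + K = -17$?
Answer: $120$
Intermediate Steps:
$K = -20$ ($K = -3 - 17 = -20$)
$t{\left(v,c \right)} = 3$ ($t{\left(v,c \right)} = \frac{3 \left(v - \left(v - 4\right)\right)}{4} = \frac{3 \left(v - \left(-4 + v\right)\right)}{4} = \frac{3}{4} \cdot 4 = 3$)
$- 2 K t{\left(4,-5 \right)} = \left(-2\right) \left(-20\right) 3 = 40 \cdot 3 = 120$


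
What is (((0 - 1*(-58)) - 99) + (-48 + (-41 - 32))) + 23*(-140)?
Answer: -3382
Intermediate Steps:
(((0 - 1*(-58)) - 99) + (-48 + (-41 - 32))) + 23*(-140) = (((0 + 58) - 99) + (-48 - 73)) - 3220 = ((58 - 99) - 121) - 3220 = (-41 - 121) - 3220 = -162 - 3220 = -3382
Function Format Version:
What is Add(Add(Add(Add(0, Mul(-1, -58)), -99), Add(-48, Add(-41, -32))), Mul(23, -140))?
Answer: -3382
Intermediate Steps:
Add(Add(Add(Add(0, Mul(-1, -58)), -99), Add(-48, Add(-41, -32))), Mul(23, -140)) = Add(Add(Add(Add(0, 58), -99), Add(-48, -73)), -3220) = Add(Add(Add(58, -99), -121), -3220) = Add(Add(-41, -121), -3220) = Add(-162, -3220) = -3382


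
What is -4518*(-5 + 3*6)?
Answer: -58734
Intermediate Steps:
-4518*(-5 + 3*6) = -4518*(-5 + 18) = -4518*13 = -58734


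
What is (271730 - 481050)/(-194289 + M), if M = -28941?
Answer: 20932/22323 ≈ 0.93769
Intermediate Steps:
(271730 - 481050)/(-194289 + M) = (271730 - 481050)/(-194289 - 28941) = -209320/(-223230) = -209320*(-1/223230) = 20932/22323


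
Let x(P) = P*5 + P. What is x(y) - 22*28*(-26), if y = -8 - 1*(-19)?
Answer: 16082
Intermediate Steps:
y = 11 (y = -8 + 19 = 11)
x(P) = 6*P (x(P) = 5*P + P = 6*P)
x(y) - 22*28*(-26) = 6*11 - 22*28*(-26) = 66 - 616*(-26) = 66 + 16016 = 16082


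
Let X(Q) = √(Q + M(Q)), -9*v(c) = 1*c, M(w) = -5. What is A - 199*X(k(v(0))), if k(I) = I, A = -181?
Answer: -181 - 199*I*√5 ≈ -181.0 - 444.98*I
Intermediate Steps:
v(c) = -c/9
X(Q) = √(-5 + Q) (X(Q) = √(Q - 5) = √(-5 + Q))
A - 199*X(k(v(0))) = -181 - 199*√(-5 - ⅑*0) = -181 - 199*√(-5 + 0) = -181 - 199*I*√5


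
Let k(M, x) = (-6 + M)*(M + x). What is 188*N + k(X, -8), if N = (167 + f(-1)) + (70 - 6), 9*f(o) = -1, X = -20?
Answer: 397216/9 ≈ 44135.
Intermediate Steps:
f(o) = -⅑ (f(o) = (⅑)*(-1) = -⅑)
N = 2078/9 (N = (167 - ⅑) + (70 - 6) = 1502/9 + 64 = 2078/9 ≈ 230.89)
188*N + k(X, -8) = 188*(2078/9) + ((-20)² - 6*(-20) - 6*(-8) - 20*(-8)) = 390664/9 + (400 + 120 + 48 + 160) = 390664/9 + 728 = 397216/9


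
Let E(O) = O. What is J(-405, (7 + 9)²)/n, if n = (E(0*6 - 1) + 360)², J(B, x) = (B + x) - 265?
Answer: -414/128881 ≈ -0.0032123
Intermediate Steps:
J(B, x) = -265 + B + x
n = 128881 (n = ((0*6 - 1) + 360)² = ((0 - 1) + 360)² = (-1 + 360)² = 359² = 128881)
J(-405, (7 + 9)²)/n = (-265 - 405 + (7 + 9)²)/128881 = (-265 - 405 + 16²)*(1/128881) = (-265 - 405 + 256)*(1/128881) = -414*1/128881 = -414/128881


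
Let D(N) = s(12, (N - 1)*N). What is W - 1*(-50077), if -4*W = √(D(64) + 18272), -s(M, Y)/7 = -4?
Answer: 50077 - 5*√183/2 ≈ 50043.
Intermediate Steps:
s(M, Y) = 28 (s(M, Y) = -7*(-4) = 28)
D(N) = 28
W = -5*√183/2 (W = -√(28 + 18272)/4 = -5*√183/2 ≈ -33.819)
W - 1*(-50077) = -5*√183/2 - 1*(-50077) = -5*√183/2 + 50077 = 50077 - 5*√183/2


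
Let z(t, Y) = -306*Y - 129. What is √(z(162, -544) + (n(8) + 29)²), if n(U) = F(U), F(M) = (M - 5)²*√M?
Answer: 2*√(41956 + 261*√2) ≈ 411.46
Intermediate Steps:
z(t, Y) = -129 - 306*Y
F(M) = √M*(-5 + M)² (F(M) = (-5 + M)²*√M = √M*(-5 + M)²)
n(U) = √U*(-5 + U)²
√(z(162, -544) + (n(8) + 29)²) = √((-129 - 306*(-544)) + (√8*(-5 + 8)² + 29)²) = √((-129 + 166464) + ((2*√2)*3² + 29)²) = √(166335 + ((2*√2)*9 + 29)²) = √(166335 + (18*√2 + 29)²) = √(166335 + (29 + 18*√2)²)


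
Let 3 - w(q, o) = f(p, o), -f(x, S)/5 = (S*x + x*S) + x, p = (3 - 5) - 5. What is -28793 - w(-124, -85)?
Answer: -34711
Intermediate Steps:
p = -7 (p = -2 - 5 = -7)
f(x, S) = -5*x - 10*S*x (f(x, S) = -5*((S*x + x*S) + x) = -5*((S*x + S*x) + x) = -5*(2*S*x + x) = -5*(x + 2*S*x) = -5*x - 10*S*x)
w(q, o) = -32 - 70*o (w(q, o) = 3 - (-5)*(-7)*(1 + 2*o) = 3 - (35 + 70*o) = 3 + (-35 - 70*o) = -32 - 70*o)
-28793 - w(-124, -85) = -28793 - (-32 - 70*(-85)) = -28793 - (-32 + 5950) = -28793 - 1*5918 = -28793 - 5918 = -34711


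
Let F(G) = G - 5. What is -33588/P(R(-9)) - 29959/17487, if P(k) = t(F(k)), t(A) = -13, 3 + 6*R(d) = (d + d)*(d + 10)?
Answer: 586963889/227331 ≈ 2582.0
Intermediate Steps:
F(G) = -5 + G
R(d) = -½ + d*(10 + d)/3 (R(d) = -½ + ((d + d)*(d + 10))/6 = -½ + ((2*d)*(10 + d))/6 = -½ + (2*d*(10 + d))/6 = -½ + d*(10 + d)/3)
P(k) = -13
-33588/P(R(-9)) - 29959/17487 = -33588/(-13) - 29959/17487 = -33588*(-1/13) - 29959*1/17487 = 33588/13 - 29959/17487 = 586963889/227331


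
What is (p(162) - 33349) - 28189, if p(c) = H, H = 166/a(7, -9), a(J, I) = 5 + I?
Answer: -123159/2 ≈ -61580.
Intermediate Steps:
H = -83/2 (H = 166/(5 - 9) = 166/(-4) = 166*(-¼) = -83/2 ≈ -41.500)
p(c) = -83/2
(p(162) - 33349) - 28189 = (-83/2 - 33349) - 28189 = -66781/2 - 28189 = -123159/2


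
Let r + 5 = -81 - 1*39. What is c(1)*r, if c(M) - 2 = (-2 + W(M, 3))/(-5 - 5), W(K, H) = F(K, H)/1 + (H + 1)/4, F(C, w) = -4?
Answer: -625/2 ≈ -312.50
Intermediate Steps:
r = -125 (r = -5 + (-81 - 1*39) = -5 + (-81 - 39) = -5 - 120 = -125)
W(K, H) = -15/4 + H/4 (W(K, H) = -4/1 + (H + 1)/4 = -4*1 + (1 + H)*(1/4) = -4 + (1/4 + H/4) = -15/4 + H/4)
c(M) = 5/2 (c(M) = 2 + (-2 + (-15/4 + (1/4)*3))/(-5 - 5) = 2 + (-2 + (-15/4 + 3/4))/(-10) = 2 + (-2 - 3)*(-1/10) = 2 - 5*(-1/10) = 2 + 1/2 = 5/2)
c(1)*r = (5/2)*(-125) = -625/2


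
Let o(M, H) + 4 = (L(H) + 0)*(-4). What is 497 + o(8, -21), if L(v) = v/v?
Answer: 489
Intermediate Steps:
L(v) = 1
o(M, H) = -8 (o(M, H) = -4 + (1 + 0)*(-4) = -4 + 1*(-4) = -4 - 4 = -8)
497 + o(8, -21) = 497 - 8 = 489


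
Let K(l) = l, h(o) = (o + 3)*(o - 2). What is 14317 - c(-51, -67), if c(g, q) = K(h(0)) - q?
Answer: 14256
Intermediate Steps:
h(o) = (-2 + o)*(3 + o) (h(o) = (3 + o)*(-2 + o) = (-2 + o)*(3 + o))
c(g, q) = -6 - q (c(g, q) = (-6 + 0 + 0**2) - q = (-6 + 0 + 0) - q = -6 - q)
14317 - c(-51, -67) = 14317 - (-6 - 1*(-67)) = 14317 - (-6 + 67) = 14317 - 1*61 = 14317 - 61 = 14256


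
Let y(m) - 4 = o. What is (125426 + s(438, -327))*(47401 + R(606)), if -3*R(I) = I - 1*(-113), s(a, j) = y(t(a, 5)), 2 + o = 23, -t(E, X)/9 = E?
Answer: 5916436428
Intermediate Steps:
t(E, X) = -9*E
o = 21 (o = -2 + 23 = 21)
y(m) = 25 (y(m) = 4 + 21 = 25)
s(a, j) = 25
R(I) = -113/3 - I/3 (R(I) = -(I - 1*(-113))/3 = -(I + 113)/3 = -(113 + I)/3 = -113/3 - I/3)
(125426 + s(438, -327))*(47401 + R(606)) = (125426 + 25)*(47401 + (-113/3 - ⅓*606)) = 125451*(47401 + (-113/3 - 202)) = 125451*(47401 - 719/3) = 125451*(141484/3) = 5916436428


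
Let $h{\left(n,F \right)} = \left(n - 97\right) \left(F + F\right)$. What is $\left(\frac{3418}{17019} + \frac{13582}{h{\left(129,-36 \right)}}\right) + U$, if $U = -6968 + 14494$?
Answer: $\frac{1820274995}{242048} \approx 7520.3$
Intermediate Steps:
$h{\left(n,F \right)} = 2 F \left(-97 + n\right)$ ($h{\left(n,F \right)} = \left(-97 + n\right) 2 F = 2 F \left(-97 + n\right)$)
$U = 7526$
$\left(\frac{3418}{17019} + \frac{13582}{h{\left(129,-36 \right)}}\right) + U = \left(\frac{3418}{17019} + \frac{13582}{2 \left(-36\right) \left(-97 + 129\right)}\right) + 7526 = \left(3418 \cdot \frac{1}{17019} + \frac{13582}{2 \left(-36\right) 32}\right) + 7526 = \left(\frac{3418}{17019} + \frac{13582}{-2304}\right) + 7526 = \left(\frac{3418}{17019} + 13582 \left(- \frac{1}{2304}\right)\right) + 7526 = \left(\frac{3418}{17019} - \frac{6791}{1152}\right) + 7526 = - \frac{1378253}{242048} + 7526 = \frac{1820274995}{242048}$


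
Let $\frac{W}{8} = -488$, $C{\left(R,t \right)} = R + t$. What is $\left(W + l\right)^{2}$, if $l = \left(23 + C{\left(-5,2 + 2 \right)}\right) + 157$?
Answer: $13875625$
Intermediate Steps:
$l = 179$ ($l = \left(23 + \left(-5 + \left(2 + 2\right)\right)\right) + 157 = \left(23 + \left(-5 + 4\right)\right) + 157 = \left(23 - 1\right) + 157 = 22 + 157 = 179$)
$W = -3904$ ($W = 8 \left(-488\right) = -3904$)
$\left(W + l\right)^{2} = \left(-3904 + 179\right)^{2} = \left(-3725\right)^{2} = 13875625$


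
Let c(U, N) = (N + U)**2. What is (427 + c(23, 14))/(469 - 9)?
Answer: 449/115 ≈ 3.9043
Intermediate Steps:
(427 + c(23, 14))/(469 - 9) = (427 + (14 + 23)**2)/(469 - 9) = (427 + 37**2)/460 = (427 + 1369)*(1/460) = 1796*(1/460) = 449/115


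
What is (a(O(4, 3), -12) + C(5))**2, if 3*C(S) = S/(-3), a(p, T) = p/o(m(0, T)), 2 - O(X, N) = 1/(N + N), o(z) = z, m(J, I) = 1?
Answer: 529/324 ≈ 1.6327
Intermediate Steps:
O(X, N) = 2 - 1/(2*N) (O(X, N) = 2 - 1/(N + N) = 2 - 1/(2*N))
a(p, T) = p (a(p, T) = p/1 = p*1 = p)
C(S) = -S/9 (C(S) = (S/(-3))/3 = (S*(-1/3))/3 = (-S/3)/3 = -S/9)
(a(O(4, 3), -12) + C(5))**2 = ((2 - 1/2/3) - 1/9*5)**2 = ((2 - 1/2*1/3) - 5/9)**2 = ((2 - 1/6) - 5/9)**2 = (11/6 - 5/9)**2 = (23/18)**2 = 529/324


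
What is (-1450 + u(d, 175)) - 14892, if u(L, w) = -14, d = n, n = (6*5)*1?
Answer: -16356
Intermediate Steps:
n = 30 (n = 30*1 = 30)
d = 30
(-1450 + u(d, 175)) - 14892 = (-1450 - 14) - 14892 = -1464 - 14892 = -16356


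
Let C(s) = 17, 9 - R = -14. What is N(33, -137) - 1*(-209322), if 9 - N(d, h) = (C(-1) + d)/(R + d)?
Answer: 5861243/28 ≈ 2.0933e+5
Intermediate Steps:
R = 23 (R = 9 - 1*(-14) = 9 + 14 = 23)
N(d, h) = 9 - (17 + d)/(23 + d)
N(33, -137) - 1*(-209322) = 2*(95 + 4*33)/(23 + 33) - 1*(-209322) = 2*(95 + 132)/56 + 209322 = 2*(1/56)*227 + 209322 = 227/28 + 209322 = 5861243/28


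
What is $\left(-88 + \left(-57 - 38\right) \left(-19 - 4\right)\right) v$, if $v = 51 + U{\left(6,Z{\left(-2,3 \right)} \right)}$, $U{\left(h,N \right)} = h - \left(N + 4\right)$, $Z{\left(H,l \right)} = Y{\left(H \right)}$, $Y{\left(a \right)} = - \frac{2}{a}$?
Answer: $109044$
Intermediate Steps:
$Z{\left(H,l \right)} = - \frac{2}{H}$
$U{\left(h,N \right)} = -4 + h - N$ ($U{\left(h,N \right)} = h - \left(4 + N\right) = -4 + h - N$)
$v = 52$ ($v = 51 - \left(-2 + 1\right) = 51 - -1 = 51 + 1 = 52$)
$\left(-88 + \left(-57 - 38\right) \left(-19 - 4\right)\right) v = \left(-88 + \left(-57 - 38\right) \left(-19 - 4\right)\right) 52 = \left(-88 - -2185\right) 52 = \left(-88 + 2185\right) 52 = 2097 \cdot 52 = 109044$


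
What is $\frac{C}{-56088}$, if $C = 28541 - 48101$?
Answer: $\frac{815}{2337} \approx 0.34874$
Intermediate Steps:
$C = -19560$
$\frac{C}{-56088} = - \frac{19560}{-56088} = \left(-19560\right) \left(- \frac{1}{56088}\right) = \frac{815}{2337}$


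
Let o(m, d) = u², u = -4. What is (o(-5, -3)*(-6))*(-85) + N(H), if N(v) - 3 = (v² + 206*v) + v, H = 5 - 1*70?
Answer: -1067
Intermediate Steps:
H = -65 (H = 5 - 70 = -65)
o(m, d) = 16 (o(m, d) = (-4)² = 16)
N(v) = 3 + v² + 207*v (N(v) = 3 + ((v² + 206*v) + v) = 3 + (v² + 207*v) = 3 + v² + 207*v)
(o(-5, -3)*(-6))*(-85) + N(H) = (16*(-6))*(-85) + (3 + (-65)² + 207*(-65)) = -96*(-85) + (3 + 4225 - 13455) = 8160 - 9227 = -1067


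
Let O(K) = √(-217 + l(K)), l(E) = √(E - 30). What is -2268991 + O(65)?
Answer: -2268991 + I*√(217 - √35) ≈ -2.269e+6 + 14.529*I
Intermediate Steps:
l(E) = √(-30 + E)
O(K) = √(-217 + √(-30 + K))
-2268991 + O(65) = -2268991 + √(-217 + √(-30 + 65)) = -2268991 + √(-217 + √35)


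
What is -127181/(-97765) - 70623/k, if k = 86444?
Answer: 4089576769/8451197660 ≈ 0.48390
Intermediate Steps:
-127181/(-97765) - 70623/k = -127181/(-97765) - 70623/86444 = -127181*(-1/97765) - 70623*1/86444 = 127181/97765 - 70623/86444 = 4089576769/8451197660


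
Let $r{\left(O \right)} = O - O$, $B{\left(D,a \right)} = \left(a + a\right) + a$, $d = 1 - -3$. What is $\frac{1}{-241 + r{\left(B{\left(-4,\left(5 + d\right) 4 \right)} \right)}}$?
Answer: $- \frac{1}{241} \approx -0.0041494$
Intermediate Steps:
$d = 4$ ($d = 1 + 3 = 4$)
$B{\left(D,a \right)} = 3 a$ ($B{\left(D,a \right)} = 2 a + a = 3 a$)
$r{\left(O \right)} = 0$
$\frac{1}{-241 + r{\left(B{\left(-4,\left(5 + d\right) 4 \right)} \right)}} = \frac{1}{-241 + 0} = \frac{1}{-241} = - \frac{1}{241}$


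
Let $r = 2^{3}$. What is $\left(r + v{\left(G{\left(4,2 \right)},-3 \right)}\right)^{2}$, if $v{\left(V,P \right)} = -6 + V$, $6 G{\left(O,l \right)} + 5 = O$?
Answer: $\frac{121}{36} \approx 3.3611$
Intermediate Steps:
$G{\left(O,l \right)} = - \frac{5}{6} + \frac{O}{6}$
$r = 8$
$\left(r + v{\left(G{\left(4,2 \right)},-3 \right)}\right)^{2} = \left(8 + \left(-6 + \left(- \frac{5}{6} + \frac{1}{6} \cdot 4\right)\right)\right)^{2} = \left(8 + \left(-6 + \left(- \frac{5}{6} + \frac{2}{3}\right)\right)\right)^{2} = \left(8 - \frac{37}{6}\right)^{2} = \left(\frac{11}{6}\right)^{2} = \frac{121}{36}$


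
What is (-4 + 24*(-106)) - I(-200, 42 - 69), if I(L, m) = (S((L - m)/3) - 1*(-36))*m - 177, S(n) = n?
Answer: -2956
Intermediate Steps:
I(L, m) = -177 + m*(36 - m/3 + L/3) (I(L, m) = ((L - m)/3 - 1*(-36))*m - 177 = ((L - m)*(⅓) + 36)*m - 177 = ((-m/3 + L/3) + 36)*m - 177 = (36 - m/3 + L/3)*m - 177 = m*(36 - m/3 + L/3) - 177 = -177 + m*(36 - m/3 + L/3))
(-4 + 24*(-106)) - I(-200, 42 - 69) = (-4 + 24*(-106)) - (-177 + 36*(42 - 69) + (42 - 69)*(-200 - (42 - 69))/3) = (-4 - 2544) - (-177 + 36*(-27) + (⅓)*(-27)*(-200 - 1*(-27))) = -2548 - (-177 - 972 + (⅓)*(-27)*(-200 + 27)) = -2548 - (-177 - 972 + (⅓)*(-27)*(-173)) = -2548 - (-177 - 972 + 1557) = -2548 - 1*408 = -2548 - 408 = -2956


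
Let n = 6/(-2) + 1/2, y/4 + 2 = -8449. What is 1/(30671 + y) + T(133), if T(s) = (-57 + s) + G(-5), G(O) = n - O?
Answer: 491879/6266 ≈ 78.500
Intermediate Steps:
y = -33804 (y = -8 + 4*(-8449) = -8 - 33796 = -33804)
n = -5/2 (n = 6*(-1/2) + 1*(1/2) = -3 + 1/2 = -5/2 ≈ -2.5000)
G(O) = -5/2 - O
T(s) = -109/2 + s (T(s) = (-57 + s) + (-5/2 - 1*(-5)) = (-57 + s) + (-5/2 + 5) = (-57 + s) + 5/2 = -109/2 + s)
1/(30671 + y) + T(133) = 1/(30671 - 33804) + (-109/2 + 133) = 1/(-3133) + 157/2 = -1/3133 + 157/2 = 491879/6266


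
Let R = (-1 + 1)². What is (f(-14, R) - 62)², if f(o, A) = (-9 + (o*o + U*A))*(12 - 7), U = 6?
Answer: 762129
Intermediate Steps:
R = 0 (R = 0² = 0)
f(o, A) = -45 + 5*o² + 30*A (f(o, A) = (-9 + (o*o + 6*A))*(12 - 7) = (-9 + (o² + 6*A))*5 = (-9 + o² + 6*A)*5 = -45 + 5*o² + 30*A)
(f(-14, R) - 62)² = ((-45 + 5*(-14)² + 30*0) - 62)² = ((-45 + 5*196 + 0) - 62)² = ((-45 + 980 + 0) - 62)² = (935 - 62)² = 873² = 762129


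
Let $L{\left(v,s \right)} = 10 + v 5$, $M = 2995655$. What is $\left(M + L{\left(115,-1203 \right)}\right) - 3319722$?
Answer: $-323482$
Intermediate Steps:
$L{\left(v,s \right)} = 10 + 5 v$
$\left(M + L{\left(115,-1203 \right)}\right) - 3319722 = \left(2995655 + \left(10 + 5 \cdot 115\right)\right) - 3319722 = \left(2995655 + \left(10 + 575\right)\right) - 3319722 = \left(2995655 + 585\right) - 3319722 = 2996240 - 3319722 = -323482$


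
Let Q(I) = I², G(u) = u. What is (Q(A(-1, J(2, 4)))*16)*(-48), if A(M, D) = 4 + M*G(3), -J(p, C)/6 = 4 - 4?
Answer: -768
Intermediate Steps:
J(p, C) = 0 (J(p, C) = -6*(4 - 4) = -6*0 = 0)
A(M, D) = 4 + 3*M (A(M, D) = 4 + M*3 = 4 + 3*M)
(Q(A(-1, J(2, 4)))*16)*(-48) = ((4 + 3*(-1))²*16)*(-48) = ((4 - 3)²*16)*(-48) = (1²*16)*(-48) = (1*16)*(-48) = 16*(-48) = -768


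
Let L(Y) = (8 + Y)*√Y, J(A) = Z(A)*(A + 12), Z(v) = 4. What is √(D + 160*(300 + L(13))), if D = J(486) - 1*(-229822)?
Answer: √(279814 + 3360*√13) ≈ 540.30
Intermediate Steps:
J(A) = 48 + 4*A (J(A) = 4*(A + 12) = 4*(12 + A) = 48 + 4*A)
L(Y) = √Y*(8 + Y)
D = 231814 (D = (48 + 4*486) - 1*(-229822) = (48 + 1944) + 229822 = 1992 + 229822 = 231814)
√(D + 160*(300 + L(13))) = √(231814 + 160*(300 + √13*(8 + 13))) = √(231814 + 160*(300 + √13*21)) = √(231814 + 160*(300 + 21*√13)) = √(231814 + (48000 + 3360*√13)) = √(279814 + 3360*√13)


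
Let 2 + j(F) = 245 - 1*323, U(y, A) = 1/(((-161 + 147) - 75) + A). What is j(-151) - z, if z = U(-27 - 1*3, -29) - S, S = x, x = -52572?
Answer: -6212935/118 ≈ -52652.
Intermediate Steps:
U(y, A) = 1/(-89 + A) (U(y, A) = 1/((-14 - 75) + A) = 1/(-89 + A))
S = -52572
z = 6203495/118 (z = 1/(-89 - 29) - 1*(-52572) = 1/(-118) + 52572 = -1/118 + 52572 = 6203495/118 ≈ 52572.)
j(F) = -80 (j(F) = -2 + (245 - 1*323) = -2 + (245 - 323) = -2 - 78 = -80)
j(-151) - z = -80 - 1*6203495/118 = -80 - 6203495/118 = -6212935/118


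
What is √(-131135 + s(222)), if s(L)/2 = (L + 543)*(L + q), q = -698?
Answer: I*√859415 ≈ 927.05*I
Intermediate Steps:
s(L) = 2*(-698 + L)*(543 + L) (s(L) = 2*((L + 543)*(L - 698)) = 2*((543 + L)*(-698 + L)) = 2*((-698 + L)*(543 + L)) = 2*(-698 + L)*(543 + L))
√(-131135 + s(222)) = √(-131135 + (-758028 - 310*222 + 2*222²)) = √(-131135 + (-758028 - 68820 + 2*49284)) = √(-131135 + (-758028 - 68820 + 98568)) = √(-131135 - 728280) = √(-859415) = I*√859415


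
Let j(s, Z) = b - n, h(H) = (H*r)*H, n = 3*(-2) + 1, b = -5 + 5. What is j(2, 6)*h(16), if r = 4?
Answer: 5120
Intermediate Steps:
b = 0
n = -5 (n = -6 + 1 = -5)
h(H) = 4*H² (h(H) = (H*4)*H = (4*H)*H = 4*H²)
j(s, Z) = 5 (j(s, Z) = 0 - 1*(-5) = 0 + 5 = 5)
j(2, 6)*h(16) = 5*(4*16²) = 5*(4*256) = 5*1024 = 5120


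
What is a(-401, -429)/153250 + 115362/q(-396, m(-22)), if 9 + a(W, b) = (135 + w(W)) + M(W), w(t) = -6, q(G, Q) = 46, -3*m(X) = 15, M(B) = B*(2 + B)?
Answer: 8843295987/3524750 ≈ 2508.9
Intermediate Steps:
m(X) = -5 (m(X) = -⅓*15 = -5)
a(W, b) = 120 + W*(2 + W) (a(W, b) = -9 + ((135 - 6) + W*(2 + W)) = -9 + (129 + W*(2 + W)) = 120 + W*(2 + W))
a(-401, -429)/153250 + 115362/q(-396, m(-22)) = (120 - 401*(2 - 401))/153250 + 115362/46 = (120 - 401*(-399))*(1/153250) + 115362*(1/46) = (120 + 159999)*(1/153250) + 57681/23 = 160119*(1/153250) + 57681/23 = 160119/153250 + 57681/23 = 8843295987/3524750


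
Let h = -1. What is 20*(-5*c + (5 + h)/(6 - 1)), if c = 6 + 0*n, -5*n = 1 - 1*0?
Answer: -584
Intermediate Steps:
n = -⅕ (n = -(1 - 1*0)/5 = -(1 + 0)/5 = -⅕*1 = -⅕ ≈ -0.20000)
c = 6 (c = 6 + 0*(-⅕) = 6 + 0 = 6)
20*(-5*c + (5 + h)/(6 - 1)) = 20*(-5*6 + (5 - 1)/(6 - 1)) = 20*(-30 + 4/5) = 20*(-30 + 4*(⅕)) = 20*(-30 + ⅘) = 20*(-146/5) = -584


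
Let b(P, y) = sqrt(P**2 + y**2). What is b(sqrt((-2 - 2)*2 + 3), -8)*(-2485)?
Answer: -2485*sqrt(59) ≈ -19088.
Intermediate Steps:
b(sqrt((-2 - 2)*2 + 3), -8)*(-2485) = sqrt((sqrt((-2 - 2)*2 + 3))**2 + (-8)**2)*(-2485) = sqrt((sqrt(-4*2 + 3))**2 + 64)*(-2485) = sqrt((sqrt(-8 + 3))**2 + 64)*(-2485) = sqrt((sqrt(-5))**2 + 64)*(-2485) = sqrt((I*sqrt(5))**2 + 64)*(-2485) = sqrt(-5 + 64)*(-2485) = sqrt(59)*(-2485) = -2485*sqrt(59)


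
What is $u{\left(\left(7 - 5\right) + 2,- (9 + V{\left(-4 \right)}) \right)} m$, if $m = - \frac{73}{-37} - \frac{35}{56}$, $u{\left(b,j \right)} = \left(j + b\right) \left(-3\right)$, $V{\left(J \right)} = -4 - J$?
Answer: $\frac{5985}{296} \approx 20.22$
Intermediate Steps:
$u{\left(b,j \right)} = - 3 b - 3 j$ ($u{\left(b,j \right)} = \left(b + j\right) \left(-3\right) = - 3 b - 3 j$)
$m = \frac{399}{296}$ ($m = \left(-73\right) \left(- \frac{1}{37}\right) - \frac{5}{8} = \frac{73}{37} - \frac{5}{8} = \frac{399}{296} \approx 1.348$)
$u{\left(\left(7 - 5\right) + 2,- (9 + V{\left(-4 \right)}) \right)} m = \left(- 3 \left(\left(7 - 5\right) + 2\right) - 3 \left(- (9 - 0)\right)\right) \frac{399}{296} = \left(- 3 \left(2 + 2\right) - 3 \left(- (9 + \left(-4 + 4\right))\right)\right) \frac{399}{296} = \left(\left(-3\right) 4 - 3 \left(- (9 + 0)\right)\right) \frac{399}{296} = \left(-12 - 3 \left(\left(-1\right) 9\right)\right) \frac{399}{296} = \left(-12 - -27\right) \frac{399}{296} = \left(-12 + 27\right) \frac{399}{296} = 15 \cdot \frac{399}{296} = \frac{5985}{296}$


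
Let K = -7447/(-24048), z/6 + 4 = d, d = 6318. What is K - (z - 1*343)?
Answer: -902778521/24048 ≈ -37541.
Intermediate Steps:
z = 37884 (z = -24 + 6*6318 = -24 + 37908 = 37884)
K = 7447/24048 (K = -7447*(-1/24048) = 7447/24048 ≈ 0.30967)
K - (z - 1*343) = 7447/24048 - (37884 - 1*343) = 7447/24048 - (37884 - 343) = 7447/24048 - 1*37541 = 7447/24048 - 37541 = -902778521/24048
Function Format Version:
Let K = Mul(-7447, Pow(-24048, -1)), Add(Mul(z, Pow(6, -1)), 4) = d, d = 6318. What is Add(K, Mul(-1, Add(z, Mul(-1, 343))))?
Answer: Rational(-902778521, 24048) ≈ -37541.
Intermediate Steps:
z = 37884 (z = Add(-24, Mul(6, 6318)) = Add(-24, 37908) = 37884)
K = Rational(7447, 24048) (K = Mul(-7447, Rational(-1, 24048)) = Rational(7447, 24048) ≈ 0.30967)
Add(K, Mul(-1, Add(z, Mul(-1, 343)))) = Add(Rational(7447, 24048), Mul(-1, Add(37884, Mul(-1, 343)))) = Add(Rational(7447, 24048), Mul(-1, Add(37884, -343))) = Add(Rational(7447, 24048), Mul(-1, 37541)) = Add(Rational(7447, 24048), -37541) = Rational(-902778521, 24048)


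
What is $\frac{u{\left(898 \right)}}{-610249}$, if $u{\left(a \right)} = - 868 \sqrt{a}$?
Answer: $\frac{868 \sqrt{898}}{610249} \approx 0.042624$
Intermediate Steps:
$\frac{u{\left(898 \right)}}{-610249} = \frac{\left(-868\right) \sqrt{898}}{-610249} = - 868 \sqrt{898} \left(- \frac{1}{610249}\right) = \frac{868 \sqrt{898}}{610249}$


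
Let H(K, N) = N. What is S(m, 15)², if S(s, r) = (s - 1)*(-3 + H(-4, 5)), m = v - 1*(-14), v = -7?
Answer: 144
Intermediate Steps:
m = 7 (m = -7 - 1*(-14) = -7 + 14 = 7)
S(s, r) = -2 + 2*s (S(s, r) = (s - 1)*(-3 + 5) = (-1 + s)*2 = -2 + 2*s)
S(m, 15)² = (-2 + 2*7)² = (-2 + 14)² = 12² = 144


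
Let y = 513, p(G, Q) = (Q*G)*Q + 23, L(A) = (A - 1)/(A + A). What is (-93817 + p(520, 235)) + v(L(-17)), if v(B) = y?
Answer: 28623719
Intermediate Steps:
L(A) = (-1 + A)/(2*A) (L(A) = (-1 + A)/((2*A)) = (-1 + A)*(1/(2*A)) = (-1 + A)/(2*A))
p(G, Q) = 23 + G*Q² (p(G, Q) = (G*Q)*Q + 23 = G*Q² + 23 = 23 + G*Q²)
v(B) = 513
(-93817 + p(520, 235)) + v(L(-17)) = (-93817 + (23 + 520*235²)) + 513 = (-93817 + (23 + 520*55225)) + 513 = (-93817 + (23 + 28717000)) + 513 = (-93817 + 28717023) + 513 = 28623206 + 513 = 28623719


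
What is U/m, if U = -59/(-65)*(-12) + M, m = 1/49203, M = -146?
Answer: -501772194/65 ≈ -7.7196e+6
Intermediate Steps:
m = 1/49203 ≈ 2.0324e-5
U = -10198/65 (U = -59/(-65)*(-12) - 146 = -59*(-1/65)*(-12) - 146 = (59/65)*(-12) - 146 = -708/65 - 146 = -10198/65 ≈ -156.89)
U/m = -10198/(65*1/49203) = -10198/65*49203 = -501772194/65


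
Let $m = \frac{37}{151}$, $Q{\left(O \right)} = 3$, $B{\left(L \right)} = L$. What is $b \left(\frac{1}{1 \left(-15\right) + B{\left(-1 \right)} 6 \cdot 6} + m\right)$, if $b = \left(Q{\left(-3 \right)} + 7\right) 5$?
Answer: $\frac{86800}{7701} \approx 11.271$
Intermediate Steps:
$m = \frac{37}{151}$ ($m = 37 \cdot \frac{1}{151} = \frac{37}{151} \approx 0.24503$)
$b = 50$ ($b = \left(3 + 7\right) 5 = 10 \cdot 5 = 50$)
$b \left(\frac{1}{1 \left(-15\right) + B{\left(-1 \right)} 6 \cdot 6} + m\right) = 50 \left(\frac{1}{1 \left(-15\right) + \left(-1\right) 6 \cdot 6} + \frac{37}{151}\right) = 50 \left(\frac{1}{-15 - 36} + \frac{37}{151}\right) = 50 \left(\frac{1}{-51} + \frac{37}{151}\right) = 50 \left(- \frac{1}{51} + \frac{37}{151}\right) = 50 \cdot \frac{1736}{7701} = \frac{86800}{7701}$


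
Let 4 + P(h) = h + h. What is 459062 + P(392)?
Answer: 459842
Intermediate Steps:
P(h) = -4 + 2*h (P(h) = -4 + (h + h) = -4 + 2*h)
459062 + P(392) = 459062 + (-4 + 2*392) = 459062 + (-4 + 784) = 459062 + 780 = 459842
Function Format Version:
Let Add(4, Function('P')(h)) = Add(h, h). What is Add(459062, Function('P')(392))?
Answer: 459842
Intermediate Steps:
Function('P')(h) = Add(-4, Mul(2, h)) (Function('P')(h) = Add(-4, Add(h, h)) = Add(-4, Mul(2, h)))
Add(459062, Function('P')(392)) = Add(459062, Add(-4, Mul(2, 392))) = Add(459062, Add(-4, 784)) = Add(459062, 780) = 459842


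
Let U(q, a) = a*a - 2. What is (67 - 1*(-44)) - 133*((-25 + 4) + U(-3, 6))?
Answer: -1618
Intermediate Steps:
U(q, a) = -2 + a**2 (U(q, a) = a**2 - 2 = -2 + a**2)
(67 - 1*(-44)) - 133*((-25 + 4) + U(-3, 6)) = (67 - 1*(-44)) - 133*((-25 + 4) + (-2 + 6**2)) = (67 + 44) - 133*(-21 + (-2 + 36)) = 111 - 133*(-21 + 34) = 111 - 133*13 = 111 - 1729 = -1618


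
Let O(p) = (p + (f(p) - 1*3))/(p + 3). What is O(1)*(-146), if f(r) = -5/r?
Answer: 511/2 ≈ 255.50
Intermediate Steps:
O(p) = (-3 + p - 5/p)/(3 + p) (O(p) = (p + (-5/p - 1*3))/(p + 3) = (p + (-5/p - 3))/(3 + p) = (p + (-3 - 5/p))/(3 + p) = (-3 + p - 5/p)/(3 + p))
O(1)*(-146) = ((-5 - 1*1*(3 - 1*1))/(1*(3 + 1)))*(-146) = (1*(-5 - 1*1*(3 - 1))/4)*(-146) = (1*(¼)*(-5 - 1*1*2))*(-146) = (1*(¼)*(-5 - 2))*(-146) = (1*(¼)*(-7))*(-146) = -7/4*(-146) = 511/2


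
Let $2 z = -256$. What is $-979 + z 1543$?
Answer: $-198483$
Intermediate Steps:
$z = -128$ ($z = \frac{1}{2} \left(-256\right) = -128$)
$-979 + z 1543 = -979 - 197504 = -198483$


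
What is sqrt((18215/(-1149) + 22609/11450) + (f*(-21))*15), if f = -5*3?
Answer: sqrt(32616348778808322)/2631210 ≈ 68.638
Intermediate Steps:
f = -15
sqrt((18215/(-1149) + 22609/11450) + (f*(-21))*15) = sqrt((18215/(-1149) + 22609/11450) - 15*(-21)*15) = sqrt((18215*(-1/1149) + 22609*(1/11450)) + 315*15) = sqrt((-18215/1149 + 22609/11450) + 4725) = sqrt(-182584009/13156050 + 4725) = sqrt(61979752241/13156050) = sqrt(32616348778808322)/2631210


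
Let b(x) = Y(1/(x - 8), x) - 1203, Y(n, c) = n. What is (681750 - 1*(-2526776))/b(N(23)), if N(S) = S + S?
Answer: -121923988/45713 ≈ -2667.2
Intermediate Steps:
N(S) = 2*S
b(x) = -1203 + 1/(-8 + x) (b(x) = 1/(x - 8) - 1203 = 1/(-8 + x) - 1203 = -1203 + 1/(-8 + x))
(681750 - 1*(-2526776))/b(N(23)) = (681750 - 1*(-2526776))/(((9625 - 2406*23)/(-8 + 2*23))) = (681750 + 2526776)/(((9625 - 1203*46)/(-8 + 46))) = 3208526/(((9625 - 55338)/38)) = 3208526/(((1/38)*(-45713))) = 3208526/(-45713/38) = 3208526*(-38/45713) = -121923988/45713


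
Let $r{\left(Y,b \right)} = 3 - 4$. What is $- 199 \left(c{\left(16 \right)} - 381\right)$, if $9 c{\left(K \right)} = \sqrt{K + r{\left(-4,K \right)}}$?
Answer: $75819 - \frac{199 \sqrt{15}}{9} \approx 75733.0$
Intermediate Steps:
$r{\left(Y,b \right)} = -1$
$c{\left(K \right)} = \frac{\sqrt{-1 + K}}{9}$ ($c{\left(K \right)} = \frac{\sqrt{K - 1}}{9} = \frac{\sqrt{-1 + K}}{9}$)
$- 199 \left(c{\left(16 \right)} - 381\right) = - 199 \left(\frac{\sqrt{-1 + 16}}{9} - 381\right) = - 199 \left(\frac{\sqrt{15}}{9} - 381\right) = - 199 \left(-381 + \frac{\sqrt{15}}{9}\right) = 75819 - \frac{199 \sqrt{15}}{9}$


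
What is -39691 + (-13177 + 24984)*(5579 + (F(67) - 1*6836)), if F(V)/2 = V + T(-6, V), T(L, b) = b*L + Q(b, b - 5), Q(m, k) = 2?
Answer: -22744552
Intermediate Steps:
T(L, b) = 2 + L*b (T(L, b) = b*L + 2 = L*b + 2 = 2 + L*b)
F(V) = 4 - 10*V (F(V) = 2*(V + (2 - 6*V)) = 2*(2 - 5*V) = 4 - 10*V)
-39691 + (-13177 + 24984)*(5579 + (F(67) - 1*6836)) = -39691 + (-13177 + 24984)*(5579 + ((4 - 10*67) - 1*6836)) = -39691 + 11807*(5579 + ((4 - 670) - 6836)) = -39691 + 11807*(5579 + (-666 - 6836)) = -39691 + 11807*(5579 - 7502) = -39691 + 11807*(-1923) = -39691 - 22704861 = -22744552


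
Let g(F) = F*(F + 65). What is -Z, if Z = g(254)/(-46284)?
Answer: 1397/798 ≈ 1.7506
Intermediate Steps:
g(F) = F*(65 + F)
Z = -1397/798 (Z = (254*(65 + 254))/(-46284) = (254*319)*(-1/46284) = 81026*(-1/46284) = -1397/798 ≈ -1.7506)
-Z = -1*(-1397/798) = 1397/798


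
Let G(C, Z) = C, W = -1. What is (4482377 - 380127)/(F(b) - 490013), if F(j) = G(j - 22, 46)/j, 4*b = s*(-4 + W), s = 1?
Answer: -10255625/1224986 ≈ -8.3720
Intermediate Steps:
b = -5/4 (b = (1*(-4 - 1))/4 = (1*(-5))/4 = (¼)*(-5) = -5/4 ≈ -1.2500)
F(j) = (-22 + j)/j (F(j) = (j - 22)/j = (-22 + j)/j)
(4482377 - 380127)/(F(b) - 490013) = (4482377 - 380127)/((-22 - 5/4)/(-5/4) - 490013) = 4102250/(-⅘*(-93/4) - 490013) = 4102250/(93/5 - 490013) = 4102250/(-2449972/5) = 4102250*(-5/2449972) = -10255625/1224986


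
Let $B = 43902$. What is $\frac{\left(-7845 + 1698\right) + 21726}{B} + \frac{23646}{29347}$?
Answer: $\frac{55381615}{47718222} \approx 1.1606$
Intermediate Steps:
$\frac{\left(-7845 + 1698\right) + 21726}{B} + \frac{23646}{29347} = \frac{\left(-7845 + 1698\right) + 21726}{43902} + \frac{23646}{29347} = \left(-6147 + 21726\right) \frac{1}{43902} + 23646 \cdot \frac{1}{29347} = 15579 \cdot \frac{1}{43902} + \frac{23646}{29347} = \frac{577}{1626} + \frac{23646}{29347} = \frac{55381615}{47718222}$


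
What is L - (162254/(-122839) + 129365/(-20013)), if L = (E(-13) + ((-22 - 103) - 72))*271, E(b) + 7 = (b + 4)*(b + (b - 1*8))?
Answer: 67973592719831/2458376907 ≈ 27650.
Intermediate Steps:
E(b) = -7 + (-8 + 2*b)*(4 + b) (E(b) = -7 + (b + 4)*(b + (b - 1*8)) = -7 + (4 + b)*(b + (b - 8)) = -7 + (4 + b)*(b + (-8 + b)) = -7 + (4 + b)*(-8 + 2*b) = -7 + (-8 + 2*b)*(4 + b))
L = 27642 (L = ((-39 + 2*(-13)²) + ((-22 - 103) - 72))*271 = ((-39 + 2*169) + (-125 - 72))*271 = ((-39 + 338) - 197)*271 = (299 - 197)*271 = 102*271 = 27642)
L - (162254/(-122839) + 129365/(-20013)) = 27642 - (162254/(-122839) + 129365/(-20013)) = 27642 - (162254*(-1/122839) + 129365*(-1/20013)) = 27642 - (-162254/122839 - 129365/20013) = 27642 - 1*(-19138256537/2458376907) = 27642 + 19138256537/2458376907 = 67973592719831/2458376907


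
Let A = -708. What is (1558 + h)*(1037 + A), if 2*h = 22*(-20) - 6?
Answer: 439215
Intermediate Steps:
h = -223 (h = (22*(-20) - 6)/2 = (-440 - 6)/2 = (1/2)*(-446) = -223)
(1558 + h)*(1037 + A) = (1558 - 223)*(1037 - 708) = 1335*329 = 439215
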